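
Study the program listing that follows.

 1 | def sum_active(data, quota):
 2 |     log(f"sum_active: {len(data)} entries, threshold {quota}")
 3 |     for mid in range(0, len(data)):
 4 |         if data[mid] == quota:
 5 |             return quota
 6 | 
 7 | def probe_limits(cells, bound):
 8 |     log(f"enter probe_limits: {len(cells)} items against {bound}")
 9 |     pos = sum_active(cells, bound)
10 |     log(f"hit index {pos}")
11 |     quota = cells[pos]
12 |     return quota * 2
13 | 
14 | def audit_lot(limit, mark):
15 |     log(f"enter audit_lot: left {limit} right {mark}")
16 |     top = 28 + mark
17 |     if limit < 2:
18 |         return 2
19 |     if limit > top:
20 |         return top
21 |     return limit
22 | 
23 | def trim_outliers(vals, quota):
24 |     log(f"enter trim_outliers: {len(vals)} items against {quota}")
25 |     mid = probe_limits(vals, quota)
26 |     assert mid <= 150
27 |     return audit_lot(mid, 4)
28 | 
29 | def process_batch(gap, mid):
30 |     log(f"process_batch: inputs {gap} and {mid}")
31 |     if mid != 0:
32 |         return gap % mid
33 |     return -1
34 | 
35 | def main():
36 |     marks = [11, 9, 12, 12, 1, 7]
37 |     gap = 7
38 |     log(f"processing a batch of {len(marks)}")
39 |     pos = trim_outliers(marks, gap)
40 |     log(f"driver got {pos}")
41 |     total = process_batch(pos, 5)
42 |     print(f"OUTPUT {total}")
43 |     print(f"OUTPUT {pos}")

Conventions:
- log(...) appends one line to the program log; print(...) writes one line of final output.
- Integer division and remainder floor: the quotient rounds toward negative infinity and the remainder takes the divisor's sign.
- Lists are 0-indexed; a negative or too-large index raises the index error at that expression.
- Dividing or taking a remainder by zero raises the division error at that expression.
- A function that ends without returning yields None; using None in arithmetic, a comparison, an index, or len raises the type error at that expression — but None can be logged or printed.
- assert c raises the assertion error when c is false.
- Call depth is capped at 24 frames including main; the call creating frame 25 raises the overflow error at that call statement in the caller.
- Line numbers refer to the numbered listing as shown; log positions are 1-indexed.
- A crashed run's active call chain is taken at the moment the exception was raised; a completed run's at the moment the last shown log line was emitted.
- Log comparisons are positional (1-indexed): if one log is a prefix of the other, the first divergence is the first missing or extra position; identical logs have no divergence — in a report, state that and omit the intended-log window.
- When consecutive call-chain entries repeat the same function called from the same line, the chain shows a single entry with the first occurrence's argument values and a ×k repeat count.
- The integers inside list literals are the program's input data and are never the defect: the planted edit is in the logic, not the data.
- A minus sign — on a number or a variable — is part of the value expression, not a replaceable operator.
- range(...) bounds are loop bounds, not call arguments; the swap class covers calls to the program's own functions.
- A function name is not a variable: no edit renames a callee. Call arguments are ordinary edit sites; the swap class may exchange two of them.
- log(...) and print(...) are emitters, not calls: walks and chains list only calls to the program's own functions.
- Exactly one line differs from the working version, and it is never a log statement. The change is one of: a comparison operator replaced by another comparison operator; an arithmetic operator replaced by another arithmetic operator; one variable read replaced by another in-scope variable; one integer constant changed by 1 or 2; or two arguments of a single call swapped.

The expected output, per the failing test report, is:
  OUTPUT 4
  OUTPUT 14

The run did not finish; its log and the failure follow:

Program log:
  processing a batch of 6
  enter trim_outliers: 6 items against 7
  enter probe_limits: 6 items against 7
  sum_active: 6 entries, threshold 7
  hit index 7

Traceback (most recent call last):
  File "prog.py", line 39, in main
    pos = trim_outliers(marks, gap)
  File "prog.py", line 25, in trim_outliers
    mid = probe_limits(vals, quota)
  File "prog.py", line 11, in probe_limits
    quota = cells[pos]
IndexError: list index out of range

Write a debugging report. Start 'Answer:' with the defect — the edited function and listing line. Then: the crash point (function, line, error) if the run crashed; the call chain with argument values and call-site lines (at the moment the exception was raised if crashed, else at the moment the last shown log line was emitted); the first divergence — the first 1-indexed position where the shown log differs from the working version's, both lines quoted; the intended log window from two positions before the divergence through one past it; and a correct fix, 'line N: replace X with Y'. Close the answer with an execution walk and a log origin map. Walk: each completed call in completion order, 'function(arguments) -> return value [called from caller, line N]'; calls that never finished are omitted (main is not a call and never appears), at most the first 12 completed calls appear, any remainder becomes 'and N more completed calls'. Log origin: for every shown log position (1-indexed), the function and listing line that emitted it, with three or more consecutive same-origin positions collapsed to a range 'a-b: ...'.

Answer: the defect is in sum_active at line 5.
Core observation: At log position 5 the runs split — shown 'hit index 7', but the working version logs 'hit index 5'.
Crash: probe_limits, line 11, IndexError.
Call chain: main -> trim_outliers([11, 9, 12, 12, 1, 7], 7) (called at line 39) -> probe_limits([11, 9, 12, 12, 1, 7], 7) (called at line 25).
First divergence: position 5; shown 'hit index 7' vs intended 'hit index 5'.
Intended log window:
  3: enter probe_limits: 6 items against 7
  4: sum_active: 6 entries, threshold 7
  5: hit index 5
  6: enter audit_lot: left 14 right 4
Execution walk:
  sum_active([11, 9, 12, 12, 1, 7], 7) -> 7  [called from probe_limits, line 9]
Log line origins:
  1 — main, line 38
  2 — trim_outliers, line 24
  3 — probe_limits, line 8
  4 — sum_active, line 2
  5 — probe_limits, line 10
A correct fix: line 5: replace `quota` with `mid`.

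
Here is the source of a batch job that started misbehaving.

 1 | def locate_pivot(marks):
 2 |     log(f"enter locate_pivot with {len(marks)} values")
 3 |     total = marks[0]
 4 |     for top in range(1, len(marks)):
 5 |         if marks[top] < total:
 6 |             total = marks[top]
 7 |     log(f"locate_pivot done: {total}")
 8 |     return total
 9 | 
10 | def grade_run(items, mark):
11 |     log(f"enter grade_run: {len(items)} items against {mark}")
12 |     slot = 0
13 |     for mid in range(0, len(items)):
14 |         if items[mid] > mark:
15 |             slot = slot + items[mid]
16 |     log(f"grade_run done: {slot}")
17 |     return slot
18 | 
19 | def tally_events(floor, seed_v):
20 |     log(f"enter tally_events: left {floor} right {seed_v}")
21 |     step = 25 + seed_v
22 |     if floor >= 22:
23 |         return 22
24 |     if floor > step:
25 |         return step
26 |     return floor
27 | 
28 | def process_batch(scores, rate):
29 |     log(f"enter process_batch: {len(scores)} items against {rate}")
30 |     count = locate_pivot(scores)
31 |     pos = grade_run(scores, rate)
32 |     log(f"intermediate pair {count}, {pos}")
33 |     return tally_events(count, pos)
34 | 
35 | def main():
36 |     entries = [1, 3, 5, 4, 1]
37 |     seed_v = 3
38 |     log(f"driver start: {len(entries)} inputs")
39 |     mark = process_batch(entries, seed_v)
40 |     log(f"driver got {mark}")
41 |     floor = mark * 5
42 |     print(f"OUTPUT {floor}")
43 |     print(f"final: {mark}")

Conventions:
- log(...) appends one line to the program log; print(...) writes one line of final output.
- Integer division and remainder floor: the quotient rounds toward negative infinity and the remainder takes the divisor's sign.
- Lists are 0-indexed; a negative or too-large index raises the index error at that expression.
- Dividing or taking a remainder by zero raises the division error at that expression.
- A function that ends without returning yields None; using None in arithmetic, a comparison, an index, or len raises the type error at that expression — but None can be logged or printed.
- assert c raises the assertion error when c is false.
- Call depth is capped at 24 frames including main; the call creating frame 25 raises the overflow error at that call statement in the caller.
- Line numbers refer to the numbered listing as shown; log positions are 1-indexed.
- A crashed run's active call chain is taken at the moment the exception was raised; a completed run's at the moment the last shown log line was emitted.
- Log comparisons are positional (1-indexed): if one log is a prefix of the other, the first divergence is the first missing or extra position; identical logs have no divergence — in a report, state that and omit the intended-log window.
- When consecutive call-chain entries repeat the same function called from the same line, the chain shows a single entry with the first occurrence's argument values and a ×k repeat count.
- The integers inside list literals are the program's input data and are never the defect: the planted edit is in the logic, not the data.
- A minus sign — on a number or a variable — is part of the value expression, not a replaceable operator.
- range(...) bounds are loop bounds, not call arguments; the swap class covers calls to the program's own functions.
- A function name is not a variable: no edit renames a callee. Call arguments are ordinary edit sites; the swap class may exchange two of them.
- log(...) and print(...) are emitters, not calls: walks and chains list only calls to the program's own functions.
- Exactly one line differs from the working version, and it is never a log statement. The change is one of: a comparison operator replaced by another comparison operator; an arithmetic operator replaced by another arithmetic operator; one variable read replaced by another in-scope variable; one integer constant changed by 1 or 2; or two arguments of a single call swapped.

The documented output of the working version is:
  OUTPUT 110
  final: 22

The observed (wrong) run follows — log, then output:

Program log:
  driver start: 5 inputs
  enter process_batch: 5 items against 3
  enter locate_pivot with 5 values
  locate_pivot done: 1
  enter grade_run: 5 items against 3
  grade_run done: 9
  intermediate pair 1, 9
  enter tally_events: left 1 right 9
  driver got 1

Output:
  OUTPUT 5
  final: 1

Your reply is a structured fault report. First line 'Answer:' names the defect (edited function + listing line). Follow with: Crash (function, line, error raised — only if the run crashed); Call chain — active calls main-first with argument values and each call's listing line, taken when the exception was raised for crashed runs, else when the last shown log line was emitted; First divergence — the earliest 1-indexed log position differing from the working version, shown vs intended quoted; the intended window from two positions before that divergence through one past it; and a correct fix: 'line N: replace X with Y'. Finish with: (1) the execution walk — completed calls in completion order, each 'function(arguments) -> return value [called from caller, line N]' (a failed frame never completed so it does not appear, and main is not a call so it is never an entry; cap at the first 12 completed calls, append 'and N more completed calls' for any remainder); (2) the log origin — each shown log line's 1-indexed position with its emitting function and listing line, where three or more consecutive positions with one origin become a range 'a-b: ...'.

Answer: the defect is in tally_events at line 22.
Key observation: The earliest visible damage is log position 9 — 'driver got 1' rather than the intended 'driver got 22'.
Call chain: main.
First divergence: position 9 — shown 'driver got 1', intended 'driver got 22'.
Intended log window:
  7: intermediate pair 1, 9
  8: enter tally_events: left 1 right 9
  9: driver got 22
Execution walk:
  locate_pivot([1, 3, 5, 4, 1]) -> 1  [called from process_batch, line 30]
  grade_run([1, 3, 5, 4, 1], 3) -> 9  [called from process_batch, line 31]
  tally_events(1, 9) -> 1  [called from process_batch, line 33]
  process_batch([1, 3, 5, 4, 1], 3) -> 1  [called from main, line 39]
Origin of each log line:
  1: logged in main at line 38
  2: logged in process_batch at line 29
  3: logged in locate_pivot at line 2
  4: logged in locate_pivot at line 7
  5: logged in grade_run at line 11
  6: logged in grade_run at line 16
  7: logged in process_batch at line 32
  8: logged in tally_events at line 20
  9: logged in main at line 40
A correct fix: line 22: replace `>=` with `<`.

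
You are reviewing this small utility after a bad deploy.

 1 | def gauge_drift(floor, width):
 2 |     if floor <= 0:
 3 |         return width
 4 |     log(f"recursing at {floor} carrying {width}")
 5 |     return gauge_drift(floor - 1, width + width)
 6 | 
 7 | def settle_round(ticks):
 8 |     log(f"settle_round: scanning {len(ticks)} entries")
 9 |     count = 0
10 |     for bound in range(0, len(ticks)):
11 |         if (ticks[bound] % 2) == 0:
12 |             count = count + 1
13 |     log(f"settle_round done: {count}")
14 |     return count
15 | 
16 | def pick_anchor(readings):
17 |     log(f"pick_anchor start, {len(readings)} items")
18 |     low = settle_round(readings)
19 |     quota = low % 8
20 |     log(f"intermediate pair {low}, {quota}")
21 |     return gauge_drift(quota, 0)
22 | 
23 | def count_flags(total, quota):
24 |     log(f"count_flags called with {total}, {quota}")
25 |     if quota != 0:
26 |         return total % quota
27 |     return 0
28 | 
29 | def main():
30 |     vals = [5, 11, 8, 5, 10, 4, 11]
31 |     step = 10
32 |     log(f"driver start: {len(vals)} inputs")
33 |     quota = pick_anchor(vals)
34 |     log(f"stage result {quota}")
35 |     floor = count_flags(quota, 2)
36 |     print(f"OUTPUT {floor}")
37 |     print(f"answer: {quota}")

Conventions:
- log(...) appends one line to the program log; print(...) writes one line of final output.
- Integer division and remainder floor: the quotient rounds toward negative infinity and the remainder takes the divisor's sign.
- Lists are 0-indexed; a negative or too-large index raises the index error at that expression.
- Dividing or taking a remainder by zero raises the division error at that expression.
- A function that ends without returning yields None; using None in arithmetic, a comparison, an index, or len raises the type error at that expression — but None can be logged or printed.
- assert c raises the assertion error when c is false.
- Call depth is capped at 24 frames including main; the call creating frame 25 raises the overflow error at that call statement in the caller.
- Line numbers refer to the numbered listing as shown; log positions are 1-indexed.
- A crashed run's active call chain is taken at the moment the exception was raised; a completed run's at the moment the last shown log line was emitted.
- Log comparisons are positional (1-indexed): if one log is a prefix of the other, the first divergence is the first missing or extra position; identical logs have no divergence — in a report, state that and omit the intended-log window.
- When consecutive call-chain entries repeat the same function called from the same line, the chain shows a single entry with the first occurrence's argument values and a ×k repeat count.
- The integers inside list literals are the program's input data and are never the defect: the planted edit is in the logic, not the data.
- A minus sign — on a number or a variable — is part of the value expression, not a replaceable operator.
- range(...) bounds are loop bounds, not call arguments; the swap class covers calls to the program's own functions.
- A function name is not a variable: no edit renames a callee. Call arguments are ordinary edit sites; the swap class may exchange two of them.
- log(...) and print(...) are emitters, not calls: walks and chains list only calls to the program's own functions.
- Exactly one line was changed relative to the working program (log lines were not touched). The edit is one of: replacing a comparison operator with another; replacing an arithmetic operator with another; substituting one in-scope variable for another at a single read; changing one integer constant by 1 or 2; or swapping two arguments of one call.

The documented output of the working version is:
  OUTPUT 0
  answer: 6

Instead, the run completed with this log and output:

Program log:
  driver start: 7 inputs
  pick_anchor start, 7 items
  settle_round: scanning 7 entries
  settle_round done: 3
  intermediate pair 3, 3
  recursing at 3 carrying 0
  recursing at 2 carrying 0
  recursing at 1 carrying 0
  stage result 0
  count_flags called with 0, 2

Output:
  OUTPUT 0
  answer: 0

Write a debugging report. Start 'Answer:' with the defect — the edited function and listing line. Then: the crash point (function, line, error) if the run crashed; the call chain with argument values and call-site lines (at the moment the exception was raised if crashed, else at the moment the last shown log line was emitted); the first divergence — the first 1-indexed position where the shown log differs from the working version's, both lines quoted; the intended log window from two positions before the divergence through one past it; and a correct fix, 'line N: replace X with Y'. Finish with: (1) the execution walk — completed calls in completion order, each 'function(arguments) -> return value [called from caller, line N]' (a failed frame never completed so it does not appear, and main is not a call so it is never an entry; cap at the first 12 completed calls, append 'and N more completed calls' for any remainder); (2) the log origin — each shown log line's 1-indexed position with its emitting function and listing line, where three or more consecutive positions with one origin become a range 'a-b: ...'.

Answer: the defect is in gauge_drift at line 5.
The tell: The log first diverges at position 7: the faulty run prints 'recursing at 2 carrying 0' where the working version prints 'recursing at 2 carrying 3'.
Call chain: main -> count_flags(0, 2) (called at line 35).
First divergence: position 7 — the shown line 'recursing at 2 carrying 0' should read 'recursing at 2 carrying 3'.
Intended log window:
  5: intermediate pair 3, 3
  6: recursing at 3 carrying 0
  7: recursing at 2 carrying 3
  8: recursing at 1 carrying 5
Execution walk:
  settle_round([5, 11, 8, 5, 10, 4, 11]) -> 3  [called from pick_anchor, line 18]
  gauge_drift(0, 0) -> 0  [called from gauge_drift, line 5]
  gauge_drift(1, 0) -> 0  [called from gauge_drift, line 5]
  gauge_drift(2, 0) -> 0  [called from gauge_drift, line 5]
  gauge_drift(3, 0) -> 0  [called from pick_anchor, line 21]
  pick_anchor([5, 11, 8, 5, 10, 4, 11]) -> 0  [called from main, line 33]
  count_flags(0, 2) -> 0  [called from main, line 35]
Origin of each log line:
  1: emitted by main (line 32)
  2: emitted by pick_anchor (line 17)
  3: emitted by settle_round (line 8)
  4: emitted by settle_round (line 13)
  5: emitted by pick_anchor (line 20)
  6-8: emitted by gauge_drift (line 4)
  9: emitted by main (line 34)
  10: emitted by count_flags (line 24)
A correct fix: line 5: replace `width + width` with `width + floor`.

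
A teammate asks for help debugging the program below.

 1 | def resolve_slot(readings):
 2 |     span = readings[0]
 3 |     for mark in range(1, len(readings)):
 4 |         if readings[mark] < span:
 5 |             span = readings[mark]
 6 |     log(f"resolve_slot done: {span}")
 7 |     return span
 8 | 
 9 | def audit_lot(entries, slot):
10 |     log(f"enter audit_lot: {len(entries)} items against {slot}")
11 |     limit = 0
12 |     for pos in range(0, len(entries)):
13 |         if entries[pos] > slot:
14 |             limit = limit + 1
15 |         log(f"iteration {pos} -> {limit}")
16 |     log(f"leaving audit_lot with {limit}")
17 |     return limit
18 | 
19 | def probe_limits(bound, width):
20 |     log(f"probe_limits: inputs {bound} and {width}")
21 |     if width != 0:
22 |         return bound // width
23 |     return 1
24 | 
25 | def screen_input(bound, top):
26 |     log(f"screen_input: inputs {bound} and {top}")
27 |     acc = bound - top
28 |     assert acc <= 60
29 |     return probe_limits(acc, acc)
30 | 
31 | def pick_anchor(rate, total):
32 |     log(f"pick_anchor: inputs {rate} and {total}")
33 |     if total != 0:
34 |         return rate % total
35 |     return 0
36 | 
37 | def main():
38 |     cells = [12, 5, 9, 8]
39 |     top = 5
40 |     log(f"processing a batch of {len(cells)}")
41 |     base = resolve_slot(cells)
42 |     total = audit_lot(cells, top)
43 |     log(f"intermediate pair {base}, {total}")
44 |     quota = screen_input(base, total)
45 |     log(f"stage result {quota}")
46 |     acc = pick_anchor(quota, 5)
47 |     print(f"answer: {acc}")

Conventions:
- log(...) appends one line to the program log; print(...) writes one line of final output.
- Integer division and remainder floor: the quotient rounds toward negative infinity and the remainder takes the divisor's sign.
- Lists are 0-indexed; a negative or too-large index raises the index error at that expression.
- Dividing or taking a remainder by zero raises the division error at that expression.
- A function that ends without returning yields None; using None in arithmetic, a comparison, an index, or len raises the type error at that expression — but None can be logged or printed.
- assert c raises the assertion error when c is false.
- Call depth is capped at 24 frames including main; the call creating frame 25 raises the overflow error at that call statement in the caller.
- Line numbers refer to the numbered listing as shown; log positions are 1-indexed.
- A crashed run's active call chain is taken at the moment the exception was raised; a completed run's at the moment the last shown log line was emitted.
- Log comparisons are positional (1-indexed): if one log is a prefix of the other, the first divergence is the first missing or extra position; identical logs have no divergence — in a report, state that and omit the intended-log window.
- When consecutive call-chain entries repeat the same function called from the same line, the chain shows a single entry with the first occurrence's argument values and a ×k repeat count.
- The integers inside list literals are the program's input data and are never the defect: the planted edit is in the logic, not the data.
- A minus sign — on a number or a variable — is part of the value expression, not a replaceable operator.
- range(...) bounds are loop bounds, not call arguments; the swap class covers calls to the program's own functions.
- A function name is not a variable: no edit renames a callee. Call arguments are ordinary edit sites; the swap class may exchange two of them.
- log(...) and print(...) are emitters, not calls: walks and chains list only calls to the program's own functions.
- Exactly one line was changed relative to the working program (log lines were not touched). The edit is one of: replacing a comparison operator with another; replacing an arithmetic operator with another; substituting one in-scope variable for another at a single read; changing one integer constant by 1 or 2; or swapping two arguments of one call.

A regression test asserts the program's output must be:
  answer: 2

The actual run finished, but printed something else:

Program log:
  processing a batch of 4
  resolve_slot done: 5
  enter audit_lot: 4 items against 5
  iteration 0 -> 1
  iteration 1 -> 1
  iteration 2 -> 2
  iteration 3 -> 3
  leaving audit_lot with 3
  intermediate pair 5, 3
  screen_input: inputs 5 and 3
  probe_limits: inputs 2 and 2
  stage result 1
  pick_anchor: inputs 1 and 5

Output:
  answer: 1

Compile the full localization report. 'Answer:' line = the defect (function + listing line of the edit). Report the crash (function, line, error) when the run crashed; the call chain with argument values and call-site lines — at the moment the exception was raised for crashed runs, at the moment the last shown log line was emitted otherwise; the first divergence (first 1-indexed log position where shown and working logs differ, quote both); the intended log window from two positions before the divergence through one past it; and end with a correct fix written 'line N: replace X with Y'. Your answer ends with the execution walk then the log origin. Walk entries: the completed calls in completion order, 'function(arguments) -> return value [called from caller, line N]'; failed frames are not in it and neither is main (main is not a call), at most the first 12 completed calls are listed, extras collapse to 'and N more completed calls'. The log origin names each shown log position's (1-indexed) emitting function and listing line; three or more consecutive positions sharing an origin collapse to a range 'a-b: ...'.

Answer: the defect is in screen_input at line 29.
Key fact: Position 11 is the first bad log line: 'probe_limits: inputs 2 and 2' should read 'probe_limits: inputs 5 and 2'.
Call chain: main -> pick_anchor(1, 5) (called at line 46).
First divergence: at position 11 the run shows 'probe_limits: inputs 2 and 2' where the working version logs 'probe_limits: inputs 5 and 2'.
Intended log window:
  9: intermediate pair 5, 3
  10: screen_input: inputs 5 and 3
  11: probe_limits: inputs 5 and 2
  12: stage result 2
Execution walk:
  resolve_slot([12, 5, 9, 8]) -> 5  [called from main, line 41]
  audit_lot([12, 5, 9, 8], 5) -> 3  [called from main, line 42]
  probe_limits(2, 2) -> 1  [called from screen_input, line 29]
  screen_input(5, 3) -> 1  [called from main, line 44]
  pick_anchor(1, 5) -> 1  [called from main, line 46]
Log origin:
  1: logged in main at line 40
  2: logged in resolve_slot at line 6
  3: logged in audit_lot at line 10
  4-7: logged in audit_lot at line 15
  8: logged in audit_lot at line 16
  9: logged in main at line 43
  10: logged in screen_input at line 26
  11: logged in probe_limits at line 20
  12: logged in main at line 45
  13: logged in pick_anchor at line 32
A correct fix: line 29: replace `probe_limits(acc, acc)` with `probe_limits(bound, acc)`.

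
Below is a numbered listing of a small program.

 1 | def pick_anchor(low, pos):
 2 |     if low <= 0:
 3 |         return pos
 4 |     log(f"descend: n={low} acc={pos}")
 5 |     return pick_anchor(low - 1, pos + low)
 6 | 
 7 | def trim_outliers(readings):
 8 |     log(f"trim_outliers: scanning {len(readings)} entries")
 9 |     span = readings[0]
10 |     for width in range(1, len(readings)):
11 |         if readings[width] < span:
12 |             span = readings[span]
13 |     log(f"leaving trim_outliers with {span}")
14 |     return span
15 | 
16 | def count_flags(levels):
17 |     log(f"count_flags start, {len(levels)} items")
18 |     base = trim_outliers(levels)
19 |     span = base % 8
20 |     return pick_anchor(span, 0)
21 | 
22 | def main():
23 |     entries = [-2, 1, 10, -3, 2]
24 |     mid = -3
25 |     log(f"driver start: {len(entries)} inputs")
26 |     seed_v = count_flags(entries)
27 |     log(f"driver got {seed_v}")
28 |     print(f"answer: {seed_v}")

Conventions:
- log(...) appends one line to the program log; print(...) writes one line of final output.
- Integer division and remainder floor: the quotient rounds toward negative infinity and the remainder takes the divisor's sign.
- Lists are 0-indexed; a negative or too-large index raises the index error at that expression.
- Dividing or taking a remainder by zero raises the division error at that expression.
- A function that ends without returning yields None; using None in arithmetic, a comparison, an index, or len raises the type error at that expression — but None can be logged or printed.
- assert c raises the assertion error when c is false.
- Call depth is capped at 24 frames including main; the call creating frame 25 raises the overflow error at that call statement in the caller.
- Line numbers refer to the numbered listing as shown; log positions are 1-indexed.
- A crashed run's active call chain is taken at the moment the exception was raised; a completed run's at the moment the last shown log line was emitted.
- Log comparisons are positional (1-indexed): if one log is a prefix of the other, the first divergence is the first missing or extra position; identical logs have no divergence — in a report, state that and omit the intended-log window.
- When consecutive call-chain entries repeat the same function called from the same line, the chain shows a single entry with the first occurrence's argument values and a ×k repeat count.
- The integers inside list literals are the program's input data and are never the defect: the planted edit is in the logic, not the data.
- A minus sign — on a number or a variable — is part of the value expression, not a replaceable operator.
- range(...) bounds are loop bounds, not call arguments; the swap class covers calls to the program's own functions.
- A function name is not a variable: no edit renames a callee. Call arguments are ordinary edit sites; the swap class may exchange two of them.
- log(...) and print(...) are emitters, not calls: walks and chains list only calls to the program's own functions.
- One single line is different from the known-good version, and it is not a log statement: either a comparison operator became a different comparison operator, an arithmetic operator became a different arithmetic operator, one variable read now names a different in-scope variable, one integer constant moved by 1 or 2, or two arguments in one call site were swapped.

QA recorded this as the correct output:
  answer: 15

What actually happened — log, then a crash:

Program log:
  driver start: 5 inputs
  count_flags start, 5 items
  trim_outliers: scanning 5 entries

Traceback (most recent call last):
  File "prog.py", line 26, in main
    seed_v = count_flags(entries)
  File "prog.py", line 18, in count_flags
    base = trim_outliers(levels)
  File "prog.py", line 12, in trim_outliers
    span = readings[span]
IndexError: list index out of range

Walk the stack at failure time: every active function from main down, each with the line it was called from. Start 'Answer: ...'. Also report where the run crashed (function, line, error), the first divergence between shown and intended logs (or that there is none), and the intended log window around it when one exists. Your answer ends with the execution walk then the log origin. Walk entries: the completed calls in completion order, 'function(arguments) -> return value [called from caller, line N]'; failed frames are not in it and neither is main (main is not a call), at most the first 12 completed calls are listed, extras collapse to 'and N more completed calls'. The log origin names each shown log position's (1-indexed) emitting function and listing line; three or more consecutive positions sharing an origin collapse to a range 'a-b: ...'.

Answer: main -> count_flags (called at line 26) -> trim_outliers (called at line 18).
Key observation: The log ends early — 3 lines, where the working version next logs 'leaving trim_outliers with -3'.
Crash: trim_outliers, line 12, IndexError.
First divergence: position 4 (shown log ended at 3 lines; the working version continues: 'leaving trim_outliers with -3').
Intended log window:
  2: count_flags start, 5 items
  3: trim_outliers: scanning 5 entries
  4: leaving trim_outliers with -3
  5: descend: n=5 acc=0
Execution walk:
  (no call completed)
Log origins:
  1: emitted by main (line 25)
  2: emitted by count_flags (line 17)
  3: emitted by trim_outliers (line 8)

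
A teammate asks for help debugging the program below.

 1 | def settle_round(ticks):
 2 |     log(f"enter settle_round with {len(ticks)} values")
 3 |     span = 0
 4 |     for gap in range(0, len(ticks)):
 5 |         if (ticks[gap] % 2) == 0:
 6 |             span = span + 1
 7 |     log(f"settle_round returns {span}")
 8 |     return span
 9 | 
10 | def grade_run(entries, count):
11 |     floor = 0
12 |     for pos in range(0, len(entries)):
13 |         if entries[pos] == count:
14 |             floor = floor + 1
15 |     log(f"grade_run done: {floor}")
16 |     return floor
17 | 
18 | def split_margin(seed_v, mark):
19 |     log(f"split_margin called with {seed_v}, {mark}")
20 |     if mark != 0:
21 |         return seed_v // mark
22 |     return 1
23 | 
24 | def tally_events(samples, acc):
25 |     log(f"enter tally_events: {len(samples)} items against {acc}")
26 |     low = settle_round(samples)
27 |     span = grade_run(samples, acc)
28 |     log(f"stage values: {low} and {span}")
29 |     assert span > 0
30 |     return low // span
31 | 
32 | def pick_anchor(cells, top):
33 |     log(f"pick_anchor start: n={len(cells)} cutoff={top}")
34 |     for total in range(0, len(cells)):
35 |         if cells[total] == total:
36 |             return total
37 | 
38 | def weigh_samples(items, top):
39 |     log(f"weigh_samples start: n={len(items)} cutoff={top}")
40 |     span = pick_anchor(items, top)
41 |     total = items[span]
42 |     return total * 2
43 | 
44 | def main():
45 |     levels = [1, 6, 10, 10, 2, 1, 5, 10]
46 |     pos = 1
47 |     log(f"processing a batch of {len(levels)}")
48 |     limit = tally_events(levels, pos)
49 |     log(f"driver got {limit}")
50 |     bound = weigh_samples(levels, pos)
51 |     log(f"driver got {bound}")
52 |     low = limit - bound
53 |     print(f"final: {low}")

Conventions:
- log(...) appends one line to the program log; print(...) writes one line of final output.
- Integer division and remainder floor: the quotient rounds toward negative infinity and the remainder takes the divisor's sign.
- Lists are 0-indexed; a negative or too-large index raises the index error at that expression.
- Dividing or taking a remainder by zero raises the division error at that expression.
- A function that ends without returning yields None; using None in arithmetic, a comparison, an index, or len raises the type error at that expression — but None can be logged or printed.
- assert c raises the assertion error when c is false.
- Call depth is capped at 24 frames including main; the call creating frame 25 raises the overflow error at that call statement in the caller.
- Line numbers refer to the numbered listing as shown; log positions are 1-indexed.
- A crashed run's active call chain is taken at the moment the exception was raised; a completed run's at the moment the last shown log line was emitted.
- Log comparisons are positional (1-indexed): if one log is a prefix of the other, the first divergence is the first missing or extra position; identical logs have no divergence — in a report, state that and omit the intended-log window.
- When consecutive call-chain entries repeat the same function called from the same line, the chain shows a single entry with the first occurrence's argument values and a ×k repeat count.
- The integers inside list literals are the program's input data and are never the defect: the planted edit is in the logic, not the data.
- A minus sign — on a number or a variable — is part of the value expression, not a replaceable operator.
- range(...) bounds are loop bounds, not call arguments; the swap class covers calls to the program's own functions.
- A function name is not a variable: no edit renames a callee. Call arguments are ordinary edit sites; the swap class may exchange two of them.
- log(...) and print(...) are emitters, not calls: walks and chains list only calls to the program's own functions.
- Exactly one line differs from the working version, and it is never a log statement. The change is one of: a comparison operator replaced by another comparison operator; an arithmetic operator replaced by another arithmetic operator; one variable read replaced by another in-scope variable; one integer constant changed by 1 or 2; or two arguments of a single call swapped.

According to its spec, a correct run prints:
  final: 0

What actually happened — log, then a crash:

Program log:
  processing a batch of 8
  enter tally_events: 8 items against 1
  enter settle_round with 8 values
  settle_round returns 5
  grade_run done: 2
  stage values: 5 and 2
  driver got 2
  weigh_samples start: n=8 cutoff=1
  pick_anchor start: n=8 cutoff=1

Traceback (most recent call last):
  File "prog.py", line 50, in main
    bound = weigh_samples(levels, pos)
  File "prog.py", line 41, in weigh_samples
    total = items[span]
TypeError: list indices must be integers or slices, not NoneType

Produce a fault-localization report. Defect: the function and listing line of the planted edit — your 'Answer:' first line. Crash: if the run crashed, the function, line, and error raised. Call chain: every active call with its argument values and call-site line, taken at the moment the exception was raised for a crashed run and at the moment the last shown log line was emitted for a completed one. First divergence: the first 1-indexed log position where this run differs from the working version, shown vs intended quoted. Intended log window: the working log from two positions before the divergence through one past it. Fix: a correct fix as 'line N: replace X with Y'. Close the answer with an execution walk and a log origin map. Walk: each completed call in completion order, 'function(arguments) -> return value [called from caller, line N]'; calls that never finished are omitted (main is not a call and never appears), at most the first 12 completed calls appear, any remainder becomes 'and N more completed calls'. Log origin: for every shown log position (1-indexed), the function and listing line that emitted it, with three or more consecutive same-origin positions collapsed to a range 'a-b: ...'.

Answer: the defect is in pick_anchor at line 35.
Core observation: The faulty run's log stops after 9 lines; the working version's next line would be 'driver got 2'.
Crash: weigh_samples, line 41, TypeError.
Call chain: main -> weigh_samples([1, 6, 10, 10, 2, 1, 5, 10], 1) (called at line 50).
First divergence: position 10 — the faulty run's log ends after 9 lines; the working version continues with 'driver got 2'.
Intended log window:
  8: weigh_samples start: n=8 cutoff=1
  9: pick_anchor start: n=8 cutoff=1
  10: driver got 2
Execution walk:
  settle_round([1, 6, 10, 10, 2, 1, 5, 10]) -> 5  [called from tally_events, line 26]
  grade_run([1, 6, 10, 10, 2, 1, 5, 10], 1) -> 2  [called from tally_events, line 27]
  tally_events([1, 6, 10, 10, 2, 1, 5, 10], 1) -> 2  [called from main, line 48]
  pick_anchor([1, 6, 10, 10, 2, 1, 5, 10], 1) -> None  [called from weigh_samples, line 40]
Origin of each log line:
  1: emitted by main (line 47)
  2: emitted by tally_events (line 25)
  3: emitted by settle_round (line 2)
  4: emitted by settle_round (line 7)
  5: emitted by grade_run (line 15)
  6: emitted by tally_events (line 28)
  7: emitted by main (line 49)
  8: emitted by weigh_samples (line 39)
  9: emitted by pick_anchor (line 33)
A correct fix: line 35: replace `cells[total] == total` with `cells[total] == top`.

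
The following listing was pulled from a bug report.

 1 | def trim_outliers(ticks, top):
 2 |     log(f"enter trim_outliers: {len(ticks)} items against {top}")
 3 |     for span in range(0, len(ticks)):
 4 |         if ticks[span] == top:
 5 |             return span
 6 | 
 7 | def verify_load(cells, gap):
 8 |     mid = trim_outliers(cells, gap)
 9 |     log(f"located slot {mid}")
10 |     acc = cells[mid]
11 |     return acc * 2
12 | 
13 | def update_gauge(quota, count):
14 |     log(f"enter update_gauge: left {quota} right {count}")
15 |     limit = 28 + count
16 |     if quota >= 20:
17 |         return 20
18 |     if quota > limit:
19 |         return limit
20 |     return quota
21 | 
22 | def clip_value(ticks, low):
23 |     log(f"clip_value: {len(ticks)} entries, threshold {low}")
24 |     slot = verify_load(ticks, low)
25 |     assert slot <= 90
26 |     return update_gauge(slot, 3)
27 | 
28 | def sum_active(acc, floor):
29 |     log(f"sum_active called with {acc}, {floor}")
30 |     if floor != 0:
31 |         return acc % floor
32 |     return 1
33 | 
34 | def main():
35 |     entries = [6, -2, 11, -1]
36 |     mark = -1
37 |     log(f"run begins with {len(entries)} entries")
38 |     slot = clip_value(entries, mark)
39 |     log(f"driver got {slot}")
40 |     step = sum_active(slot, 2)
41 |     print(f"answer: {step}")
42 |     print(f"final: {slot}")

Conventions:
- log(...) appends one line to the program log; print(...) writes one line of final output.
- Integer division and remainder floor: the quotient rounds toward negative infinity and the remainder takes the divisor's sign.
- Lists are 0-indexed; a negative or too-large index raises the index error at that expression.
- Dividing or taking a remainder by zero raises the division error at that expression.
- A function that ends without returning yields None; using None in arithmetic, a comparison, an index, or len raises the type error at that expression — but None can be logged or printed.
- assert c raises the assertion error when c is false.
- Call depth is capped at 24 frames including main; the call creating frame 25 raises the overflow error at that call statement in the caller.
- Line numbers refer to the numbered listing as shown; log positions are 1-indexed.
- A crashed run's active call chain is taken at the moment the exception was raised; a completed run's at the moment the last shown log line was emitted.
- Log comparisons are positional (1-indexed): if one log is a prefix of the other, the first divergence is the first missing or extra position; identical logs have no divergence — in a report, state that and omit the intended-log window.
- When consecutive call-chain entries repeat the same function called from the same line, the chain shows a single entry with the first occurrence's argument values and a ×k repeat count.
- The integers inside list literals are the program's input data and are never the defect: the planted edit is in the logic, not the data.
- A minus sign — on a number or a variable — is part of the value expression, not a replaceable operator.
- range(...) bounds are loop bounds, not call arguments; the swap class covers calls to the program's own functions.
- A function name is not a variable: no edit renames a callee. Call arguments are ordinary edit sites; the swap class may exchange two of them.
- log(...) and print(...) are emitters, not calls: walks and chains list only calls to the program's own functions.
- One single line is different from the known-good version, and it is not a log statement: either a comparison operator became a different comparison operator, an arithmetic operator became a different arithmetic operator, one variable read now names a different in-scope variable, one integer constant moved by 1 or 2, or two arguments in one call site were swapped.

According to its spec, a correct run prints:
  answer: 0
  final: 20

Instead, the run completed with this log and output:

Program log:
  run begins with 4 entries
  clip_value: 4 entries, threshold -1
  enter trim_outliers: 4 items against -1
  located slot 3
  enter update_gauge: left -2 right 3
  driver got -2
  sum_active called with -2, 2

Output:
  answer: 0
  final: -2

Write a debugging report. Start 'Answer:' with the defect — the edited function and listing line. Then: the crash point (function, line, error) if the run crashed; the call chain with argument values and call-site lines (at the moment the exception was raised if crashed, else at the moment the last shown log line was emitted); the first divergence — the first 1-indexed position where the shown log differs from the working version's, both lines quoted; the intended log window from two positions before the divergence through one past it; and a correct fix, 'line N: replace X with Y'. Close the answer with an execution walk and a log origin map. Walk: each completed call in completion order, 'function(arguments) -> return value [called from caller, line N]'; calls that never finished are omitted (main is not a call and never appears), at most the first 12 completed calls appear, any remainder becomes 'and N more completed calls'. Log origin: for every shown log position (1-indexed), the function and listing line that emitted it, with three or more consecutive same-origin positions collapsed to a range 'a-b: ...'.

Answer: the defect is in update_gauge at line 16.
Key fact: The earliest visible damage is log position 6 — 'driver got -2' rather than the intended 'driver got 20'.
Call chain: main -> sum_active(-2, 2) (called at line 40).
First divergence: position 6 — the shown line 'driver got -2' should read 'driver got 20'.
Intended log window:
  4: located slot 3
  5: enter update_gauge: left -2 right 3
  6: driver got 20
  7: sum_active called with 20, 2
Execution walk:
  trim_outliers([6, -2, 11, -1], -1) -> 3  [called from verify_load, line 8]
  verify_load([6, -2, 11, -1], -1) -> -2  [called from clip_value, line 24]
  update_gauge(-2, 3) -> -2  [called from clip_value, line 26]
  clip_value([6, -2, 11, -1], -1) -> -2  [called from main, line 38]
  sum_active(-2, 2) -> 0  [called from main, line 40]
Log origins:
  1: emitted by main (line 37)
  2: emitted by clip_value (line 23)
  3: emitted by trim_outliers (line 2)
  4: emitted by verify_load (line 9)
  5: emitted by update_gauge (line 14)
  6: emitted by main (line 39)
  7: emitted by sum_active (line 29)
A correct fix: line 16: replace `>=` with `<`.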